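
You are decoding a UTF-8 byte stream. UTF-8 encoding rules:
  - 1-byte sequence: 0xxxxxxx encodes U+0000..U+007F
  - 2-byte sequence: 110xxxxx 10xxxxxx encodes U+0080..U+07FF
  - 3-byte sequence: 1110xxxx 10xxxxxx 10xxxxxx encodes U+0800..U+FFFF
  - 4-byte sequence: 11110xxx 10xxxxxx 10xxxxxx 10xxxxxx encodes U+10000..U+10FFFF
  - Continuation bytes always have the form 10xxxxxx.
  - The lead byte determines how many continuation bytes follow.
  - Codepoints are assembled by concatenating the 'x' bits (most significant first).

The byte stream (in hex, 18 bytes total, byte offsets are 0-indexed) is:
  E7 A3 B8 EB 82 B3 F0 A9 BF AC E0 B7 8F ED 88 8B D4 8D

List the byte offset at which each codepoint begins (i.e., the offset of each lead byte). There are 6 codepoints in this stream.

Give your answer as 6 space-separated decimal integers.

Byte[0]=E7: 3-byte lead, need 2 cont bytes. acc=0x7
Byte[1]=A3: continuation. acc=(acc<<6)|0x23=0x1E3
Byte[2]=B8: continuation. acc=(acc<<6)|0x38=0x78F8
Completed: cp=U+78F8 (starts at byte 0)
Byte[3]=EB: 3-byte lead, need 2 cont bytes. acc=0xB
Byte[4]=82: continuation. acc=(acc<<6)|0x02=0x2C2
Byte[5]=B3: continuation. acc=(acc<<6)|0x33=0xB0B3
Completed: cp=U+B0B3 (starts at byte 3)
Byte[6]=F0: 4-byte lead, need 3 cont bytes. acc=0x0
Byte[7]=A9: continuation. acc=(acc<<6)|0x29=0x29
Byte[8]=BF: continuation. acc=(acc<<6)|0x3F=0xA7F
Byte[9]=AC: continuation. acc=(acc<<6)|0x2C=0x29FEC
Completed: cp=U+29FEC (starts at byte 6)
Byte[10]=E0: 3-byte lead, need 2 cont bytes. acc=0x0
Byte[11]=B7: continuation. acc=(acc<<6)|0x37=0x37
Byte[12]=8F: continuation. acc=(acc<<6)|0x0F=0xDCF
Completed: cp=U+0DCF (starts at byte 10)
Byte[13]=ED: 3-byte lead, need 2 cont bytes. acc=0xD
Byte[14]=88: continuation. acc=(acc<<6)|0x08=0x348
Byte[15]=8B: continuation. acc=(acc<<6)|0x0B=0xD20B
Completed: cp=U+D20B (starts at byte 13)
Byte[16]=D4: 2-byte lead, need 1 cont bytes. acc=0x14
Byte[17]=8D: continuation. acc=(acc<<6)|0x0D=0x50D
Completed: cp=U+050D (starts at byte 16)

Answer: 0 3 6 10 13 16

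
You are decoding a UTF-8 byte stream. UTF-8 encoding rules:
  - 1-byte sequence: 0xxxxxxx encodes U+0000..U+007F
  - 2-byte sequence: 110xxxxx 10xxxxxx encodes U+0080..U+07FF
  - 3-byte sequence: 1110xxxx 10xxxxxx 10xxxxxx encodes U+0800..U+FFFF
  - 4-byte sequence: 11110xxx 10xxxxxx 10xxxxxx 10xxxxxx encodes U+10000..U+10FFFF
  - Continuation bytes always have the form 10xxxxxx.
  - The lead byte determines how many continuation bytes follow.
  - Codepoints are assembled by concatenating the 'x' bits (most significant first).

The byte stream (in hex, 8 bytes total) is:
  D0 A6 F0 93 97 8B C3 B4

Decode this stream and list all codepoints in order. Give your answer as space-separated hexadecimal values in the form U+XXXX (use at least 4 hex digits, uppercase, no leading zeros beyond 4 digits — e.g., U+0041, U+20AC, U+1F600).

Byte[0]=D0: 2-byte lead, need 1 cont bytes. acc=0x10
Byte[1]=A6: continuation. acc=(acc<<6)|0x26=0x426
Completed: cp=U+0426 (starts at byte 0)
Byte[2]=F0: 4-byte lead, need 3 cont bytes. acc=0x0
Byte[3]=93: continuation. acc=(acc<<6)|0x13=0x13
Byte[4]=97: continuation. acc=(acc<<6)|0x17=0x4D7
Byte[5]=8B: continuation. acc=(acc<<6)|0x0B=0x135CB
Completed: cp=U+135CB (starts at byte 2)
Byte[6]=C3: 2-byte lead, need 1 cont bytes. acc=0x3
Byte[7]=B4: continuation. acc=(acc<<6)|0x34=0xF4
Completed: cp=U+00F4 (starts at byte 6)

Answer: U+0426 U+135CB U+00F4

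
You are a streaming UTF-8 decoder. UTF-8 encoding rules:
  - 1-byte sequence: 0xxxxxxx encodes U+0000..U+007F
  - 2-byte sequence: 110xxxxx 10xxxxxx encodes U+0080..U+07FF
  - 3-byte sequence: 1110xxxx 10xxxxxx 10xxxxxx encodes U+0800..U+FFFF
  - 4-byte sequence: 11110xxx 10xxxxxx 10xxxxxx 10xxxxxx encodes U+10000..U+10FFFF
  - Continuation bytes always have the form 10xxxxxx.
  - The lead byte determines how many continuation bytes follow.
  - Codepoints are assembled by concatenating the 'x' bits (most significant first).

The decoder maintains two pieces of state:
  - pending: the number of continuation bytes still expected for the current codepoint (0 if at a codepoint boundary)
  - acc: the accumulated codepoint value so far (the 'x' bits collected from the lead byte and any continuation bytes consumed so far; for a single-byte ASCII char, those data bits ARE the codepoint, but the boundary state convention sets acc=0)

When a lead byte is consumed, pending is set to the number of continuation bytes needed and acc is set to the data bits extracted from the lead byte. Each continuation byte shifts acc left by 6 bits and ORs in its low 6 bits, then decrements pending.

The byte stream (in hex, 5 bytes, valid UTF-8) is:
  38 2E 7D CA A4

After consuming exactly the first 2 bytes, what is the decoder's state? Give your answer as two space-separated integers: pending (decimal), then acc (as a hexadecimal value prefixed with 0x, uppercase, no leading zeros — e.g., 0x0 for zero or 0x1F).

Answer: 0 0x0

Derivation:
Byte[0]=38: 1-byte. pending=0, acc=0x0
Byte[1]=2E: 1-byte. pending=0, acc=0x0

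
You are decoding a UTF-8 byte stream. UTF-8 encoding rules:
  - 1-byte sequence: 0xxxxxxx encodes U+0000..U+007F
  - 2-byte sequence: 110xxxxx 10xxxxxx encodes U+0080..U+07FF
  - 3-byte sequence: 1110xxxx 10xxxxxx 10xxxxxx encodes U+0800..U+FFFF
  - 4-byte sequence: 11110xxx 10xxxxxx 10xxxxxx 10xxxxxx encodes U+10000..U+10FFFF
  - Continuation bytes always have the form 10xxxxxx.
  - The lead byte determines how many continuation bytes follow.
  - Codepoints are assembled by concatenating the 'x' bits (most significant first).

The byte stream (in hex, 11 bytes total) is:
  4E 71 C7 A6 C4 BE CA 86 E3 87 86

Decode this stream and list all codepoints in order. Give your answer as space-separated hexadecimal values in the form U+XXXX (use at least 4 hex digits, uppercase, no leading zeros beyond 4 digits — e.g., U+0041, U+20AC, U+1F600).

Byte[0]=4E: 1-byte ASCII. cp=U+004E
Byte[1]=71: 1-byte ASCII. cp=U+0071
Byte[2]=C7: 2-byte lead, need 1 cont bytes. acc=0x7
Byte[3]=A6: continuation. acc=(acc<<6)|0x26=0x1E6
Completed: cp=U+01E6 (starts at byte 2)
Byte[4]=C4: 2-byte lead, need 1 cont bytes. acc=0x4
Byte[5]=BE: continuation. acc=(acc<<6)|0x3E=0x13E
Completed: cp=U+013E (starts at byte 4)
Byte[6]=CA: 2-byte lead, need 1 cont bytes. acc=0xA
Byte[7]=86: continuation. acc=(acc<<6)|0x06=0x286
Completed: cp=U+0286 (starts at byte 6)
Byte[8]=E3: 3-byte lead, need 2 cont bytes. acc=0x3
Byte[9]=87: continuation. acc=(acc<<6)|0x07=0xC7
Byte[10]=86: continuation. acc=(acc<<6)|0x06=0x31C6
Completed: cp=U+31C6 (starts at byte 8)

Answer: U+004E U+0071 U+01E6 U+013E U+0286 U+31C6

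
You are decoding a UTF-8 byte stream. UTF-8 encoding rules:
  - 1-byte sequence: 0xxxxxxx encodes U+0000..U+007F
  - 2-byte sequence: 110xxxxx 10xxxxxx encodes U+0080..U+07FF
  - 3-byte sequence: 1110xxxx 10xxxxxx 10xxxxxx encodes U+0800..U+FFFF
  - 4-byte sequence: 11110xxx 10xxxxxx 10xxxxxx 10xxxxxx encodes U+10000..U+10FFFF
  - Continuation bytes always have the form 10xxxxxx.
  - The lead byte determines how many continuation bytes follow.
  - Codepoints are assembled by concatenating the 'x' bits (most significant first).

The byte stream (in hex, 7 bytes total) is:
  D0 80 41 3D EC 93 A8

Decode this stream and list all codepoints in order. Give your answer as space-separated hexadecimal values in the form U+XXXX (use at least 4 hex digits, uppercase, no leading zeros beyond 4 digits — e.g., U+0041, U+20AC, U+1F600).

Byte[0]=D0: 2-byte lead, need 1 cont bytes. acc=0x10
Byte[1]=80: continuation. acc=(acc<<6)|0x00=0x400
Completed: cp=U+0400 (starts at byte 0)
Byte[2]=41: 1-byte ASCII. cp=U+0041
Byte[3]=3D: 1-byte ASCII. cp=U+003D
Byte[4]=EC: 3-byte lead, need 2 cont bytes. acc=0xC
Byte[5]=93: continuation. acc=(acc<<6)|0x13=0x313
Byte[6]=A8: continuation. acc=(acc<<6)|0x28=0xC4E8
Completed: cp=U+C4E8 (starts at byte 4)

Answer: U+0400 U+0041 U+003D U+C4E8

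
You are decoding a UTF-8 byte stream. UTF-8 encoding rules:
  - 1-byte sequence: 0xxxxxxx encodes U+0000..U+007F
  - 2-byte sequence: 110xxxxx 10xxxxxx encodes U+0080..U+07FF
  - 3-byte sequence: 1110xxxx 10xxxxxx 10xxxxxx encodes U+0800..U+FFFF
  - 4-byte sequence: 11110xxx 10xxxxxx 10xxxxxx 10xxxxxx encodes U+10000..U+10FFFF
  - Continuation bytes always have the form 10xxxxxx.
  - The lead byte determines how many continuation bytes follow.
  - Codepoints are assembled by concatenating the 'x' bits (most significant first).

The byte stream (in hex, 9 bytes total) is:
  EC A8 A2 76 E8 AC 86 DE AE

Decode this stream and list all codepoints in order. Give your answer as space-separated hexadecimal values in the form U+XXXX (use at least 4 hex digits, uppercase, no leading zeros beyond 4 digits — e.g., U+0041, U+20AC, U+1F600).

Byte[0]=EC: 3-byte lead, need 2 cont bytes. acc=0xC
Byte[1]=A8: continuation. acc=(acc<<6)|0x28=0x328
Byte[2]=A2: continuation. acc=(acc<<6)|0x22=0xCA22
Completed: cp=U+CA22 (starts at byte 0)
Byte[3]=76: 1-byte ASCII. cp=U+0076
Byte[4]=E8: 3-byte lead, need 2 cont bytes. acc=0x8
Byte[5]=AC: continuation. acc=(acc<<6)|0x2C=0x22C
Byte[6]=86: continuation. acc=(acc<<6)|0x06=0x8B06
Completed: cp=U+8B06 (starts at byte 4)
Byte[7]=DE: 2-byte lead, need 1 cont bytes. acc=0x1E
Byte[8]=AE: continuation. acc=(acc<<6)|0x2E=0x7AE
Completed: cp=U+07AE (starts at byte 7)

Answer: U+CA22 U+0076 U+8B06 U+07AE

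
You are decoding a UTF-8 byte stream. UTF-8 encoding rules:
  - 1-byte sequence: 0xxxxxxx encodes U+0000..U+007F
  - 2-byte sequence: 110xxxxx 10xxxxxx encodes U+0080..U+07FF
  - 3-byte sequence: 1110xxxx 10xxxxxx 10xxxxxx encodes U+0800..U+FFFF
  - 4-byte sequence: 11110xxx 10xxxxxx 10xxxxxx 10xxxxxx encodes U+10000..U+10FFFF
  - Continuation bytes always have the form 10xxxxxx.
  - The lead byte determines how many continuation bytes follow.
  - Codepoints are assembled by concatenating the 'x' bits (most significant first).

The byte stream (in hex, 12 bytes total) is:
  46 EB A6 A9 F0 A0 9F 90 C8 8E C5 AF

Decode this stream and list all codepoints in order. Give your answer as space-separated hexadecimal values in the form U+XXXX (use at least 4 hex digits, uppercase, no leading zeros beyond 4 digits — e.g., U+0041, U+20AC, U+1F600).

Answer: U+0046 U+B9A9 U+207D0 U+020E U+016F

Derivation:
Byte[0]=46: 1-byte ASCII. cp=U+0046
Byte[1]=EB: 3-byte lead, need 2 cont bytes. acc=0xB
Byte[2]=A6: continuation. acc=(acc<<6)|0x26=0x2E6
Byte[3]=A9: continuation. acc=(acc<<6)|0x29=0xB9A9
Completed: cp=U+B9A9 (starts at byte 1)
Byte[4]=F0: 4-byte lead, need 3 cont bytes. acc=0x0
Byte[5]=A0: continuation. acc=(acc<<6)|0x20=0x20
Byte[6]=9F: continuation. acc=(acc<<6)|0x1F=0x81F
Byte[7]=90: continuation. acc=(acc<<6)|0x10=0x207D0
Completed: cp=U+207D0 (starts at byte 4)
Byte[8]=C8: 2-byte lead, need 1 cont bytes. acc=0x8
Byte[9]=8E: continuation. acc=(acc<<6)|0x0E=0x20E
Completed: cp=U+020E (starts at byte 8)
Byte[10]=C5: 2-byte lead, need 1 cont bytes. acc=0x5
Byte[11]=AF: continuation. acc=(acc<<6)|0x2F=0x16F
Completed: cp=U+016F (starts at byte 10)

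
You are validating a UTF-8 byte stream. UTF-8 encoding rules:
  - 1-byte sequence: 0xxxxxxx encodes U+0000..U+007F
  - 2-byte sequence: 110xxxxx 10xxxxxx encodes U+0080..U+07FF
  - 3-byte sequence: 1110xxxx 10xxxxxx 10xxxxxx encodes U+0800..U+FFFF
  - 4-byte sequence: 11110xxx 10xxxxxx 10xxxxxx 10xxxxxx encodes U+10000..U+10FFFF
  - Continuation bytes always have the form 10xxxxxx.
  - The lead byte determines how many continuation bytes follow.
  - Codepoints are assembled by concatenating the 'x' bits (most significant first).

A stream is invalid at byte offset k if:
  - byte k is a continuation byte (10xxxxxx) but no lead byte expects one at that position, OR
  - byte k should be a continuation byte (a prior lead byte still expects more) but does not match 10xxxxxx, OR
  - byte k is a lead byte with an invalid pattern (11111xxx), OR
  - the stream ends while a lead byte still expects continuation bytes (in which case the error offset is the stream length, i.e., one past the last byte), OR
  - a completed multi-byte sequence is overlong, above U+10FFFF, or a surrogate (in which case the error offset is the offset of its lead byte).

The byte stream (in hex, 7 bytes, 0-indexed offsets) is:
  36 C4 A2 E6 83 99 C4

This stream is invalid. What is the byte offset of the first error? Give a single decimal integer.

Answer: 7

Derivation:
Byte[0]=36: 1-byte ASCII. cp=U+0036
Byte[1]=C4: 2-byte lead, need 1 cont bytes. acc=0x4
Byte[2]=A2: continuation. acc=(acc<<6)|0x22=0x122
Completed: cp=U+0122 (starts at byte 1)
Byte[3]=E6: 3-byte lead, need 2 cont bytes. acc=0x6
Byte[4]=83: continuation. acc=(acc<<6)|0x03=0x183
Byte[5]=99: continuation. acc=(acc<<6)|0x19=0x60D9
Completed: cp=U+60D9 (starts at byte 3)
Byte[6]=C4: 2-byte lead, need 1 cont bytes. acc=0x4
Byte[7]: stream ended, expected continuation. INVALID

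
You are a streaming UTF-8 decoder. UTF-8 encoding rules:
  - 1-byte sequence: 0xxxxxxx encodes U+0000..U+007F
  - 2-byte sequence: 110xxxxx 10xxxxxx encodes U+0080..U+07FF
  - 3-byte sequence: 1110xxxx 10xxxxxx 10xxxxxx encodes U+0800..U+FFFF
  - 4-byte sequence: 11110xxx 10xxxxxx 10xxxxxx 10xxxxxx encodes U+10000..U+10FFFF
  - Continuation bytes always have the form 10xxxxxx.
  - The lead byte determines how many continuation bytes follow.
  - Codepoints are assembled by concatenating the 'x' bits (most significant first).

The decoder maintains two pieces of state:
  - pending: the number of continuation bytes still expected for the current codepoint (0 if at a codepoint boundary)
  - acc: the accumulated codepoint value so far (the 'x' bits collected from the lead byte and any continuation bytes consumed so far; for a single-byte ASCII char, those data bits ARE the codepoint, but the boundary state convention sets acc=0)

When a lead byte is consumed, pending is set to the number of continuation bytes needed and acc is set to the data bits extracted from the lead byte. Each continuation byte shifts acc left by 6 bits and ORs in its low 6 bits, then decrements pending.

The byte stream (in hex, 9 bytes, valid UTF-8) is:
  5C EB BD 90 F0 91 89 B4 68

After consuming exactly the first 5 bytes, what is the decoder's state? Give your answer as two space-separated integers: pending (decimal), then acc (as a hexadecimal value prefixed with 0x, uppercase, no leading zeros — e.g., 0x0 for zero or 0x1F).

Answer: 3 0x0

Derivation:
Byte[0]=5C: 1-byte. pending=0, acc=0x0
Byte[1]=EB: 3-byte lead. pending=2, acc=0xB
Byte[2]=BD: continuation. acc=(acc<<6)|0x3D=0x2FD, pending=1
Byte[3]=90: continuation. acc=(acc<<6)|0x10=0xBF50, pending=0
Byte[4]=F0: 4-byte lead. pending=3, acc=0x0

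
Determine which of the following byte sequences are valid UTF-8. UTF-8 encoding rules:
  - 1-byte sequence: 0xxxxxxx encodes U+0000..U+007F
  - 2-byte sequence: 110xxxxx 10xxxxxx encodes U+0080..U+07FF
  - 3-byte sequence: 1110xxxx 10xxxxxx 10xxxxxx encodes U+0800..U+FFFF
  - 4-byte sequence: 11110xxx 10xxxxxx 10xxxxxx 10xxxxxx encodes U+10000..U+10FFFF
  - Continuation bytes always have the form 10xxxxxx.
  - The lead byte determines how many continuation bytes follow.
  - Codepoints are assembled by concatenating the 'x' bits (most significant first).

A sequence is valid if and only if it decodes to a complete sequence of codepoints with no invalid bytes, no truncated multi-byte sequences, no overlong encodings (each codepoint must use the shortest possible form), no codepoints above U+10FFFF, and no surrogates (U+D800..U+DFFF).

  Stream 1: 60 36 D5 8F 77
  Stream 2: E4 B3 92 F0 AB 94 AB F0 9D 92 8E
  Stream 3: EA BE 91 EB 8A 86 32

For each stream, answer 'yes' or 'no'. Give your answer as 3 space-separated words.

Answer: yes yes yes

Derivation:
Stream 1: decodes cleanly. VALID
Stream 2: decodes cleanly. VALID
Stream 3: decodes cleanly. VALID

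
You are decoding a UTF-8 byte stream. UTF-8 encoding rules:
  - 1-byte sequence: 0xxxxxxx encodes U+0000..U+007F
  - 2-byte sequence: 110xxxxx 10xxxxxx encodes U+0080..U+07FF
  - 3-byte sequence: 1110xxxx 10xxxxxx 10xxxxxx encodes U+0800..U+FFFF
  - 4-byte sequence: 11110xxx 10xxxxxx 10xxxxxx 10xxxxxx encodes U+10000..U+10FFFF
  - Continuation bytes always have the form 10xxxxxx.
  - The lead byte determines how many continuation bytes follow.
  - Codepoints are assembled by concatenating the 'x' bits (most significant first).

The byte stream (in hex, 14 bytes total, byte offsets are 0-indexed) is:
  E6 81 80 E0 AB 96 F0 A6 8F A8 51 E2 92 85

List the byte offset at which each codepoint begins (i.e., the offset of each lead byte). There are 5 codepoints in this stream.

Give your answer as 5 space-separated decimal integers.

Answer: 0 3 6 10 11

Derivation:
Byte[0]=E6: 3-byte lead, need 2 cont bytes. acc=0x6
Byte[1]=81: continuation. acc=(acc<<6)|0x01=0x181
Byte[2]=80: continuation. acc=(acc<<6)|0x00=0x6040
Completed: cp=U+6040 (starts at byte 0)
Byte[3]=E0: 3-byte lead, need 2 cont bytes. acc=0x0
Byte[4]=AB: continuation. acc=(acc<<6)|0x2B=0x2B
Byte[5]=96: continuation. acc=(acc<<6)|0x16=0xAD6
Completed: cp=U+0AD6 (starts at byte 3)
Byte[6]=F0: 4-byte lead, need 3 cont bytes. acc=0x0
Byte[7]=A6: continuation. acc=(acc<<6)|0x26=0x26
Byte[8]=8F: continuation. acc=(acc<<6)|0x0F=0x98F
Byte[9]=A8: continuation. acc=(acc<<6)|0x28=0x263E8
Completed: cp=U+263E8 (starts at byte 6)
Byte[10]=51: 1-byte ASCII. cp=U+0051
Byte[11]=E2: 3-byte lead, need 2 cont bytes. acc=0x2
Byte[12]=92: continuation. acc=(acc<<6)|0x12=0x92
Byte[13]=85: continuation. acc=(acc<<6)|0x05=0x2485
Completed: cp=U+2485 (starts at byte 11)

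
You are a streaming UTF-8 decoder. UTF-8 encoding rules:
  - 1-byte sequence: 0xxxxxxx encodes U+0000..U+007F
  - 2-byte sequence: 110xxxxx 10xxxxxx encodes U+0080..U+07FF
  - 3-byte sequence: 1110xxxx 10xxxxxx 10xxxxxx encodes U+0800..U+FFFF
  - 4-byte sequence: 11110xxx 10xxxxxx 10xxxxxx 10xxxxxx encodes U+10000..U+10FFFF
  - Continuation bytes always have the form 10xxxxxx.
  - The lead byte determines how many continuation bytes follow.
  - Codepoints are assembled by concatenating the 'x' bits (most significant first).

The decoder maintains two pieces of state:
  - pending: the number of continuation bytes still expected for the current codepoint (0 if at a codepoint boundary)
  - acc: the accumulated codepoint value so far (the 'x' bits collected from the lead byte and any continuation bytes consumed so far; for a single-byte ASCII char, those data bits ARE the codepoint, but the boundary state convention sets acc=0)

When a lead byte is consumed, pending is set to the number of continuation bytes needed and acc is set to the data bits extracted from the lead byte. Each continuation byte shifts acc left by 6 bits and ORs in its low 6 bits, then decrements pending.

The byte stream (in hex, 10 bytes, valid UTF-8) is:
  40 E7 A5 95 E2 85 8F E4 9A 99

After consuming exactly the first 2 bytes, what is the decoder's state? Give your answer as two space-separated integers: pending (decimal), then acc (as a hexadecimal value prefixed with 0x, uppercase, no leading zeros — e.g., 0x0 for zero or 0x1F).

Answer: 2 0x7

Derivation:
Byte[0]=40: 1-byte. pending=0, acc=0x0
Byte[1]=E7: 3-byte lead. pending=2, acc=0x7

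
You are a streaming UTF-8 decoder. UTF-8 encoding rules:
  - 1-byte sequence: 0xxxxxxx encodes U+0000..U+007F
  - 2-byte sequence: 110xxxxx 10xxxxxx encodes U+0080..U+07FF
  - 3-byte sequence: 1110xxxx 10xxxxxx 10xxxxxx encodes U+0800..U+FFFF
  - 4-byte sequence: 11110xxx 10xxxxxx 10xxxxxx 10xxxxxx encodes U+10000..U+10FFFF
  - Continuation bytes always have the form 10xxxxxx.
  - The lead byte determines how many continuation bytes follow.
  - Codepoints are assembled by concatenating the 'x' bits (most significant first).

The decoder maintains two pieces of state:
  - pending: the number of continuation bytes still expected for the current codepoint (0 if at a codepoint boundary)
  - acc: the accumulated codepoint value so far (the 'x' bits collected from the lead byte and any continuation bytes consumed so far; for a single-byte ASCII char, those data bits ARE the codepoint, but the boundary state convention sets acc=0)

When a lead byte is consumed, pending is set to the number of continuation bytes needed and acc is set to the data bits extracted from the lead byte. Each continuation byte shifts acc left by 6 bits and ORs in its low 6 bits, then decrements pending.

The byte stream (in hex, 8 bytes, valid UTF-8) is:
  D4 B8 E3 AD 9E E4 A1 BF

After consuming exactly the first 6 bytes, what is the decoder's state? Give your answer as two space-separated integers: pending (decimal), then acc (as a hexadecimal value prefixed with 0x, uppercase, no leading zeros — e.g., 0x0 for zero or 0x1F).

Answer: 2 0x4

Derivation:
Byte[0]=D4: 2-byte lead. pending=1, acc=0x14
Byte[1]=B8: continuation. acc=(acc<<6)|0x38=0x538, pending=0
Byte[2]=E3: 3-byte lead. pending=2, acc=0x3
Byte[3]=AD: continuation. acc=(acc<<6)|0x2D=0xED, pending=1
Byte[4]=9E: continuation. acc=(acc<<6)|0x1E=0x3B5E, pending=0
Byte[5]=E4: 3-byte lead. pending=2, acc=0x4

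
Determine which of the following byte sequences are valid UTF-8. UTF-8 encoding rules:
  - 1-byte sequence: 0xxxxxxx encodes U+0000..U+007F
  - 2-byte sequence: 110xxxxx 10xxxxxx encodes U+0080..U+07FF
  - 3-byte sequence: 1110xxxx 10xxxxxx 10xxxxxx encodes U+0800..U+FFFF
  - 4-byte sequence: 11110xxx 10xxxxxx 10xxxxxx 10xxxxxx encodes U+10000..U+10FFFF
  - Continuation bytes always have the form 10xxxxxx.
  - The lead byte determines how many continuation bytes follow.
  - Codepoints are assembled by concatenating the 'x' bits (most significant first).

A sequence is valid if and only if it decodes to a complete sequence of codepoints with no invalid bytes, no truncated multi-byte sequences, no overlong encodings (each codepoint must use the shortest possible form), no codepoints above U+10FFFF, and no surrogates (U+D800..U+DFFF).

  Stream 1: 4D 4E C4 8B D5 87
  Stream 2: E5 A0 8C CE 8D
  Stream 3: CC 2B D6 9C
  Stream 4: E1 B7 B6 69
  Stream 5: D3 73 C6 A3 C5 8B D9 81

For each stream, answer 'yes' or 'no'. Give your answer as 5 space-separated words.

Stream 1: decodes cleanly. VALID
Stream 2: decodes cleanly. VALID
Stream 3: error at byte offset 1. INVALID
Stream 4: decodes cleanly. VALID
Stream 5: error at byte offset 1. INVALID

Answer: yes yes no yes no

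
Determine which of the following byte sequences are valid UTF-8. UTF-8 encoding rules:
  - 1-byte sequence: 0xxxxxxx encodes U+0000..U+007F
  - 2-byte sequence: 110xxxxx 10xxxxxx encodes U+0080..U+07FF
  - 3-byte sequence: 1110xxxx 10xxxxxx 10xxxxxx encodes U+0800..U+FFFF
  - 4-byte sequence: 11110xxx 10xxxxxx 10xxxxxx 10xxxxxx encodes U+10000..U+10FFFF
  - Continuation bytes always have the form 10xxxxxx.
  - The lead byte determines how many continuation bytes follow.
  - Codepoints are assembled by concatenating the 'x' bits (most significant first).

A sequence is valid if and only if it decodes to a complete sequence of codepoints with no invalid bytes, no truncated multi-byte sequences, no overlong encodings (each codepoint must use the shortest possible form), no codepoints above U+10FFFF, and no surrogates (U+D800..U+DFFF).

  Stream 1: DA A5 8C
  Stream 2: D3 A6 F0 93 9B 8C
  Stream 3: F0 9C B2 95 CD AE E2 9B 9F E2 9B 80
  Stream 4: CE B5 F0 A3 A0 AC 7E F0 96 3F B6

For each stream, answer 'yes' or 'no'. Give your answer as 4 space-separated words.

Answer: no yes yes no

Derivation:
Stream 1: error at byte offset 2. INVALID
Stream 2: decodes cleanly. VALID
Stream 3: decodes cleanly. VALID
Stream 4: error at byte offset 9. INVALID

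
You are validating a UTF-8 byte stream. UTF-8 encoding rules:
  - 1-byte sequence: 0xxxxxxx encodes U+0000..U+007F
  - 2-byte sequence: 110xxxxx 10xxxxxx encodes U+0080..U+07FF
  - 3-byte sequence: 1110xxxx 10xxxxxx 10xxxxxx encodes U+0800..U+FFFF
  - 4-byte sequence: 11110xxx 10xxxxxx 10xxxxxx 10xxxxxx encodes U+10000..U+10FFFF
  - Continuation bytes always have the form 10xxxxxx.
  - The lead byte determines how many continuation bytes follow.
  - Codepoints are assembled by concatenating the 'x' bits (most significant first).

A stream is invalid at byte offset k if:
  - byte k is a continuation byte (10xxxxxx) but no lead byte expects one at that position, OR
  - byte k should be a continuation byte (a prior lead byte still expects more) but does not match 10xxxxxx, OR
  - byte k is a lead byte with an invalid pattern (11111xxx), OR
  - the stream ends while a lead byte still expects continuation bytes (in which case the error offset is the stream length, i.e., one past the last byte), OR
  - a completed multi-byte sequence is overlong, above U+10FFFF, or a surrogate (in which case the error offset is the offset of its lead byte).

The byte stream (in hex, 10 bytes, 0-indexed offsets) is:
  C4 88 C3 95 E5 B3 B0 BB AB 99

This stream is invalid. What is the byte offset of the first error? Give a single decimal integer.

Byte[0]=C4: 2-byte lead, need 1 cont bytes. acc=0x4
Byte[1]=88: continuation. acc=(acc<<6)|0x08=0x108
Completed: cp=U+0108 (starts at byte 0)
Byte[2]=C3: 2-byte lead, need 1 cont bytes. acc=0x3
Byte[3]=95: continuation. acc=(acc<<6)|0x15=0xD5
Completed: cp=U+00D5 (starts at byte 2)
Byte[4]=E5: 3-byte lead, need 2 cont bytes. acc=0x5
Byte[5]=B3: continuation. acc=(acc<<6)|0x33=0x173
Byte[6]=B0: continuation. acc=(acc<<6)|0x30=0x5CF0
Completed: cp=U+5CF0 (starts at byte 4)
Byte[7]=BB: INVALID lead byte (not 0xxx/110x/1110/11110)

Answer: 7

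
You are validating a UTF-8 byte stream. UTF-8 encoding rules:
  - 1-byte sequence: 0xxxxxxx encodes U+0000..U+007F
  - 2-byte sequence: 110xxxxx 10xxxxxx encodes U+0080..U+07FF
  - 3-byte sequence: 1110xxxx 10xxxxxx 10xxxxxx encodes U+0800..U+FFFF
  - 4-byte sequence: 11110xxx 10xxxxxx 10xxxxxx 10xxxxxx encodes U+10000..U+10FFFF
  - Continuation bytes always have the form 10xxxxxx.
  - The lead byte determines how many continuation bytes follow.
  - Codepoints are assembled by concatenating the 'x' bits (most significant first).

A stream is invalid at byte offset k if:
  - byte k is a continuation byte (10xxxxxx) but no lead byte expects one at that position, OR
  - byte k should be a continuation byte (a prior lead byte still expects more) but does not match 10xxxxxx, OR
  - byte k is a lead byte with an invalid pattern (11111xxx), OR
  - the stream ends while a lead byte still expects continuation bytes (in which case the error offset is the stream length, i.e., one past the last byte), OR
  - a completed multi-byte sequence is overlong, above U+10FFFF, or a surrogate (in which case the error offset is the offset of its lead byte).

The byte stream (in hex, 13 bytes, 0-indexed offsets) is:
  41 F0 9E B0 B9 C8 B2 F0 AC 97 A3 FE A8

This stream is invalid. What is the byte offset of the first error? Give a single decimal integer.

Answer: 11

Derivation:
Byte[0]=41: 1-byte ASCII. cp=U+0041
Byte[1]=F0: 4-byte lead, need 3 cont bytes. acc=0x0
Byte[2]=9E: continuation. acc=(acc<<6)|0x1E=0x1E
Byte[3]=B0: continuation. acc=(acc<<6)|0x30=0x7B0
Byte[4]=B9: continuation. acc=(acc<<6)|0x39=0x1EC39
Completed: cp=U+1EC39 (starts at byte 1)
Byte[5]=C8: 2-byte lead, need 1 cont bytes. acc=0x8
Byte[6]=B2: continuation. acc=(acc<<6)|0x32=0x232
Completed: cp=U+0232 (starts at byte 5)
Byte[7]=F0: 4-byte lead, need 3 cont bytes. acc=0x0
Byte[8]=AC: continuation. acc=(acc<<6)|0x2C=0x2C
Byte[9]=97: continuation. acc=(acc<<6)|0x17=0xB17
Byte[10]=A3: continuation. acc=(acc<<6)|0x23=0x2C5E3
Completed: cp=U+2C5E3 (starts at byte 7)
Byte[11]=FE: INVALID lead byte (not 0xxx/110x/1110/11110)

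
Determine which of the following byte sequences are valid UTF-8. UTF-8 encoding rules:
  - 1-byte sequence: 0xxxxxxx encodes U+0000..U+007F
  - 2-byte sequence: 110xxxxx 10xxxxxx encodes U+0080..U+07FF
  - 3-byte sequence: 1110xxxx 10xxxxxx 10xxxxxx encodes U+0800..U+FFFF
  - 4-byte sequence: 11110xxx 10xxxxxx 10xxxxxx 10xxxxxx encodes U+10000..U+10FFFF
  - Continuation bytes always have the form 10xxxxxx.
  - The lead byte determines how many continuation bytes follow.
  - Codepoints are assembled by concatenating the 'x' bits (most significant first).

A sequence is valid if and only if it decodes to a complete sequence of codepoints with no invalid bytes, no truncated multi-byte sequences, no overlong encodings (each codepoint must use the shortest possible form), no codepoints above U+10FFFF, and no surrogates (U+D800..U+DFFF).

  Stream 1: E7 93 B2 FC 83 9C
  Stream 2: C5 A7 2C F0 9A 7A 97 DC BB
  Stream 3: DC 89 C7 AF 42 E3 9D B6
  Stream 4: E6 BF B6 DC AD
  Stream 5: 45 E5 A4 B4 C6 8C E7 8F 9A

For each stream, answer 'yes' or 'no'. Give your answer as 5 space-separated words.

Answer: no no yes yes yes

Derivation:
Stream 1: error at byte offset 3. INVALID
Stream 2: error at byte offset 5. INVALID
Stream 3: decodes cleanly. VALID
Stream 4: decodes cleanly. VALID
Stream 5: decodes cleanly. VALID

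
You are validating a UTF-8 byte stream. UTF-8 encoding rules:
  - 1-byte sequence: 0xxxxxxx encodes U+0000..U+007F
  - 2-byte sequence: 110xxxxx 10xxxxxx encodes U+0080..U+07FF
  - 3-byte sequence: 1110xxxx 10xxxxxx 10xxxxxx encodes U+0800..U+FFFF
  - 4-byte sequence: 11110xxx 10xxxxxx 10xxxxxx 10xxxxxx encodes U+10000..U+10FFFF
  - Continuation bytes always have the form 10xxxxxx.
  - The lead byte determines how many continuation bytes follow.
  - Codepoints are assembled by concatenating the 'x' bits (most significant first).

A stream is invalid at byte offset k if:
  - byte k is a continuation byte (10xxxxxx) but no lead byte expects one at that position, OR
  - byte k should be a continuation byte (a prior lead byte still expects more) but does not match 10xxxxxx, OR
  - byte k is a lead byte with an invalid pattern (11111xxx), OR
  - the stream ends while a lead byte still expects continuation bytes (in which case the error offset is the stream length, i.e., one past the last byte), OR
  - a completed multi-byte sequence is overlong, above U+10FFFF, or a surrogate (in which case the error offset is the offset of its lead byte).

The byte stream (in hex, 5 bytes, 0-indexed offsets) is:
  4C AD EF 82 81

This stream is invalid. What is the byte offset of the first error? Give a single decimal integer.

Byte[0]=4C: 1-byte ASCII. cp=U+004C
Byte[1]=AD: INVALID lead byte (not 0xxx/110x/1110/11110)

Answer: 1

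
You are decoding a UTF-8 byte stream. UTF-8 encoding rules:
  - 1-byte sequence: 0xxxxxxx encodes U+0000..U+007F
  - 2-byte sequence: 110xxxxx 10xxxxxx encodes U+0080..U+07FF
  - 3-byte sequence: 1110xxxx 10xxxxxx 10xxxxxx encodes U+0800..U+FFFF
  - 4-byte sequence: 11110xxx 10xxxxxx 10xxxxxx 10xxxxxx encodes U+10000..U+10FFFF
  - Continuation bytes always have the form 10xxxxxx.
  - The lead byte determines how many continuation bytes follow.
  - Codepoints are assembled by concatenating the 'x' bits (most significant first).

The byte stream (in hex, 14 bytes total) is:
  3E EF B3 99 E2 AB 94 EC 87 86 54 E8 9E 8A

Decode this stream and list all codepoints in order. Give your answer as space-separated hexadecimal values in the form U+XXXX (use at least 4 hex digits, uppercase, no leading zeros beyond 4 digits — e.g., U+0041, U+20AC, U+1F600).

Byte[0]=3E: 1-byte ASCII. cp=U+003E
Byte[1]=EF: 3-byte lead, need 2 cont bytes. acc=0xF
Byte[2]=B3: continuation. acc=(acc<<6)|0x33=0x3F3
Byte[3]=99: continuation. acc=(acc<<6)|0x19=0xFCD9
Completed: cp=U+FCD9 (starts at byte 1)
Byte[4]=E2: 3-byte lead, need 2 cont bytes. acc=0x2
Byte[5]=AB: continuation. acc=(acc<<6)|0x2B=0xAB
Byte[6]=94: continuation. acc=(acc<<6)|0x14=0x2AD4
Completed: cp=U+2AD4 (starts at byte 4)
Byte[7]=EC: 3-byte lead, need 2 cont bytes. acc=0xC
Byte[8]=87: continuation. acc=(acc<<6)|0x07=0x307
Byte[9]=86: continuation. acc=(acc<<6)|0x06=0xC1C6
Completed: cp=U+C1C6 (starts at byte 7)
Byte[10]=54: 1-byte ASCII. cp=U+0054
Byte[11]=E8: 3-byte lead, need 2 cont bytes. acc=0x8
Byte[12]=9E: continuation. acc=(acc<<6)|0x1E=0x21E
Byte[13]=8A: continuation. acc=(acc<<6)|0x0A=0x878A
Completed: cp=U+878A (starts at byte 11)

Answer: U+003E U+FCD9 U+2AD4 U+C1C6 U+0054 U+878A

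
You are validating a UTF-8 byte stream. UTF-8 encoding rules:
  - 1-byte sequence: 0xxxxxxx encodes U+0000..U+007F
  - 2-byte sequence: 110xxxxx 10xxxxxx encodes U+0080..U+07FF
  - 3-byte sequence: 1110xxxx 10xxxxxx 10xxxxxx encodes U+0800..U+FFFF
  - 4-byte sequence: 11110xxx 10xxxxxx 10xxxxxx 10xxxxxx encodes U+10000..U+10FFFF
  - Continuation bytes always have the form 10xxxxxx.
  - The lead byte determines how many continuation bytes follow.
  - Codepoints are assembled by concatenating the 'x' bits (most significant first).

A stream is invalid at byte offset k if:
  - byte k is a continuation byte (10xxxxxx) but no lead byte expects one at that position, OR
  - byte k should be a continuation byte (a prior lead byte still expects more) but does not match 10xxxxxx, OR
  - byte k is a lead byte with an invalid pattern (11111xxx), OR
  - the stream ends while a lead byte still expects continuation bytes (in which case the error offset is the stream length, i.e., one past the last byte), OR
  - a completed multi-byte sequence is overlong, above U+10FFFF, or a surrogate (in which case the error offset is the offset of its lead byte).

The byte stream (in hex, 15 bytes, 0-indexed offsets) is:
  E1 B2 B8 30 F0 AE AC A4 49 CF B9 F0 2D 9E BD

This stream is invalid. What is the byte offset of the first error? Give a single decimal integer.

Answer: 12

Derivation:
Byte[0]=E1: 3-byte lead, need 2 cont bytes. acc=0x1
Byte[1]=B2: continuation. acc=(acc<<6)|0x32=0x72
Byte[2]=B8: continuation. acc=(acc<<6)|0x38=0x1CB8
Completed: cp=U+1CB8 (starts at byte 0)
Byte[3]=30: 1-byte ASCII. cp=U+0030
Byte[4]=F0: 4-byte lead, need 3 cont bytes. acc=0x0
Byte[5]=AE: continuation. acc=(acc<<6)|0x2E=0x2E
Byte[6]=AC: continuation. acc=(acc<<6)|0x2C=0xBAC
Byte[7]=A4: continuation. acc=(acc<<6)|0x24=0x2EB24
Completed: cp=U+2EB24 (starts at byte 4)
Byte[8]=49: 1-byte ASCII. cp=U+0049
Byte[9]=CF: 2-byte lead, need 1 cont bytes. acc=0xF
Byte[10]=B9: continuation. acc=(acc<<6)|0x39=0x3F9
Completed: cp=U+03F9 (starts at byte 9)
Byte[11]=F0: 4-byte lead, need 3 cont bytes. acc=0x0
Byte[12]=2D: expected 10xxxxxx continuation. INVALID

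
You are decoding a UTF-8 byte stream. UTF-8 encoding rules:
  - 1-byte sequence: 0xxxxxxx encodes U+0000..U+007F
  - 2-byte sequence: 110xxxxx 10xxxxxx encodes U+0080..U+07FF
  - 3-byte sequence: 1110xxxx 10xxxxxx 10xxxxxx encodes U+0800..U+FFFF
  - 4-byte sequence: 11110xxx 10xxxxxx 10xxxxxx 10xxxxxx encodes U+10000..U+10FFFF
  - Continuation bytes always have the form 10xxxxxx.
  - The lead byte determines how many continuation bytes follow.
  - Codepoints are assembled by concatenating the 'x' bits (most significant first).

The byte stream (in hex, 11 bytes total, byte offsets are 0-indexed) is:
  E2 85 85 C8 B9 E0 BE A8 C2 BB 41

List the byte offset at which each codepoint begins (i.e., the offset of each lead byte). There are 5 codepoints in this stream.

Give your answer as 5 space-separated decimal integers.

Byte[0]=E2: 3-byte lead, need 2 cont bytes. acc=0x2
Byte[1]=85: continuation. acc=(acc<<6)|0x05=0x85
Byte[2]=85: continuation. acc=(acc<<6)|0x05=0x2145
Completed: cp=U+2145 (starts at byte 0)
Byte[3]=C8: 2-byte lead, need 1 cont bytes. acc=0x8
Byte[4]=B9: continuation. acc=(acc<<6)|0x39=0x239
Completed: cp=U+0239 (starts at byte 3)
Byte[5]=E0: 3-byte lead, need 2 cont bytes. acc=0x0
Byte[6]=BE: continuation. acc=(acc<<6)|0x3E=0x3E
Byte[7]=A8: continuation. acc=(acc<<6)|0x28=0xFA8
Completed: cp=U+0FA8 (starts at byte 5)
Byte[8]=C2: 2-byte lead, need 1 cont bytes. acc=0x2
Byte[9]=BB: continuation. acc=(acc<<6)|0x3B=0xBB
Completed: cp=U+00BB (starts at byte 8)
Byte[10]=41: 1-byte ASCII. cp=U+0041

Answer: 0 3 5 8 10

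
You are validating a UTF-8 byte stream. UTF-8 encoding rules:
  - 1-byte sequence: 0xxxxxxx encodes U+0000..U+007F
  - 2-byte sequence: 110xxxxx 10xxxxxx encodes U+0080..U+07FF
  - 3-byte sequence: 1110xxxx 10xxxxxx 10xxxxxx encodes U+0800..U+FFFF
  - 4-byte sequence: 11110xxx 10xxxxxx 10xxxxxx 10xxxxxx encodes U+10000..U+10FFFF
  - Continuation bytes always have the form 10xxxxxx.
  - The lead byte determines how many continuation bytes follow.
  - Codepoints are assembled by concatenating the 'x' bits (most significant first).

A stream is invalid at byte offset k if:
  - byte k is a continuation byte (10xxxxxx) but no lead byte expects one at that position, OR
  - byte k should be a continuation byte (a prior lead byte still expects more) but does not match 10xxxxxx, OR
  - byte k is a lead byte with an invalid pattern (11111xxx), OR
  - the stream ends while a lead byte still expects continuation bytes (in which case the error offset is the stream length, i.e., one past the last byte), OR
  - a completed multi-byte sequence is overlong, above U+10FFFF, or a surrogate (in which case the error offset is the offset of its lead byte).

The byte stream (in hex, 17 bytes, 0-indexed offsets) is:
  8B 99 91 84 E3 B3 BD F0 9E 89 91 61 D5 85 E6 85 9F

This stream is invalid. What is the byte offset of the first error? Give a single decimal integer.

Answer: 0

Derivation:
Byte[0]=8B: INVALID lead byte (not 0xxx/110x/1110/11110)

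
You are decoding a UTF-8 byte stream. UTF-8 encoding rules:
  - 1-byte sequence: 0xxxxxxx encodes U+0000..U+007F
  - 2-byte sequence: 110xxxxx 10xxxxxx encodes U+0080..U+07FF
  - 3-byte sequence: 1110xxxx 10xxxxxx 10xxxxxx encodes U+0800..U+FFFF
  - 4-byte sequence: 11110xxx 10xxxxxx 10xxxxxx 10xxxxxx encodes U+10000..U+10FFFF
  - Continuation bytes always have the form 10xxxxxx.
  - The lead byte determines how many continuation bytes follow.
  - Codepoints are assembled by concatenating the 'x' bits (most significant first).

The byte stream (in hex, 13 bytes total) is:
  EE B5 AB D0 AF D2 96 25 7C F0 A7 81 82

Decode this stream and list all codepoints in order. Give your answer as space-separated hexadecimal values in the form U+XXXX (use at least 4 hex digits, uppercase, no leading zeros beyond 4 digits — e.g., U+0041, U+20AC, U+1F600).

Answer: U+ED6B U+042F U+0496 U+0025 U+007C U+27042

Derivation:
Byte[0]=EE: 3-byte lead, need 2 cont bytes. acc=0xE
Byte[1]=B5: continuation. acc=(acc<<6)|0x35=0x3B5
Byte[2]=AB: continuation. acc=(acc<<6)|0x2B=0xED6B
Completed: cp=U+ED6B (starts at byte 0)
Byte[3]=D0: 2-byte lead, need 1 cont bytes. acc=0x10
Byte[4]=AF: continuation. acc=(acc<<6)|0x2F=0x42F
Completed: cp=U+042F (starts at byte 3)
Byte[5]=D2: 2-byte lead, need 1 cont bytes. acc=0x12
Byte[6]=96: continuation. acc=(acc<<6)|0x16=0x496
Completed: cp=U+0496 (starts at byte 5)
Byte[7]=25: 1-byte ASCII. cp=U+0025
Byte[8]=7C: 1-byte ASCII. cp=U+007C
Byte[9]=F0: 4-byte lead, need 3 cont bytes. acc=0x0
Byte[10]=A7: continuation. acc=(acc<<6)|0x27=0x27
Byte[11]=81: continuation. acc=(acc<<6)|0x01=0x9C1
Byte[12]=82: continuation. acc=(acc<<6)|0x02=0x27042
Completed: cp=U+27042 (starts at byte 9)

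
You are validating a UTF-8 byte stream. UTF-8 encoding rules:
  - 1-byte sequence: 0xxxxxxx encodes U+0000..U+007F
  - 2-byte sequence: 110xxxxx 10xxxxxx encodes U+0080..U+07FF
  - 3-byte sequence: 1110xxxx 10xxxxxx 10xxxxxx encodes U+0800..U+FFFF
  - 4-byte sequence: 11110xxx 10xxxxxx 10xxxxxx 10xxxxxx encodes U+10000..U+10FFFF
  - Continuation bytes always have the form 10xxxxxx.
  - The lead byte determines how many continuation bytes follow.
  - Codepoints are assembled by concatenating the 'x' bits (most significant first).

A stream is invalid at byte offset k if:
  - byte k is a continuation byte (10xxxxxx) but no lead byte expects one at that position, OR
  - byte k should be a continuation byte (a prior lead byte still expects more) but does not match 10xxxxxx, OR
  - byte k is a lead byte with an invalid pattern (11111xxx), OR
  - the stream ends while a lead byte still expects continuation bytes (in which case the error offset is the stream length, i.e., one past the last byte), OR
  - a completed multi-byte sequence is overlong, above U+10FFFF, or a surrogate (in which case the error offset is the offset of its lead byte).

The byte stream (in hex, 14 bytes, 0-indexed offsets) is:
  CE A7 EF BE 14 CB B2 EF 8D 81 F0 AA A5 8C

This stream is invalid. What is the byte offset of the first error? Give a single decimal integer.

Answer: 4

Derivation:
Byte[0]=CE: 2-byte lead, need 1 cont bytes. acc=0xE
Byte[1]=A7: continuation. acc=(acc<<6)|0x27=0x3A7
Completed: cp=U+03A7 (starts at byte 0)
Byte[2]=EF: 3-byte lead, need 2 cont bytes. acc=0xF
Byte[3]=BE: continuation. acc=(acc<<6)|0x3E=0x3FE
Byte[4]=14: expected 10xxxxxx continuation. INVALID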